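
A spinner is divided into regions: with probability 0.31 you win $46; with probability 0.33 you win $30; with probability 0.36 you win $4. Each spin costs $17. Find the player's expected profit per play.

E[payout] = 46·0.31 + 30·0.33 + 4·0.36
 = 14.26 + 9.9 + 1.44
 = 25.6
Net = 25.6 - 17 = 8.6

8.6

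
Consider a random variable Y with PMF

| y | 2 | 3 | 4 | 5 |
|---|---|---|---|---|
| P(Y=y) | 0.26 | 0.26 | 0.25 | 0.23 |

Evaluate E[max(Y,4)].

4.23

E[max(Y,4)] = Σ max(y,4)·P(Y=y)
 = 4·0.26 + 4·0.26 + 4·0.25 + 5·0.23
 = 1.04 + 1.04 + 1 + 1.15
 = 4.23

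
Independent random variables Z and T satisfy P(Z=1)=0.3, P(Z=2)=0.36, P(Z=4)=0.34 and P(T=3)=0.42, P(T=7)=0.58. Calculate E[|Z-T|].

3.2256

E[|Z-T|] = Σ_z Σ_t |z-t| · P(Z=z)P(T=t)
 = 2·0.126 + 6·0.174 + 1·0.1512 + 5·0.2088 + 1·0.1428 + 3·0.1972
 = 0.252 + 1.044 + 0.1512 + 1.044 + 0.1428 + 0.5916
 = 3.2256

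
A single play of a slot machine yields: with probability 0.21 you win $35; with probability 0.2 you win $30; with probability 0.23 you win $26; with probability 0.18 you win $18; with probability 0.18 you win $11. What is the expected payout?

E[payout] = 35·0.21 + 30·0.2 + 26·0.23 + 18·0.18 + 11·0.18
 = 7.35 + 6 + 5.98 + 3.24 + 1.98
 = 24.55

24.55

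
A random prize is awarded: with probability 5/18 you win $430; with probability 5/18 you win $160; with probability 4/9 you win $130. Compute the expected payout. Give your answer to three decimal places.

E[payout] = 430·5/18 + 160·5/18 + 130·4/9
 = 1075/9 + 400/9 + 520/9
 = 665/3

221.667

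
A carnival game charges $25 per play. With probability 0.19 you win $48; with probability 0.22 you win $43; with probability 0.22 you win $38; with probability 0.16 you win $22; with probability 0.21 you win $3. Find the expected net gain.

E[payout] = 48·0.19 + 43·0.22 + 38·0.22 + 22·0.16 + 3·0.21
 = 9.12 + 9.46 + 8.36 + 3.52 + 0.63
 = 31.09
Net = 31.09 - 25 = 6.09

6.09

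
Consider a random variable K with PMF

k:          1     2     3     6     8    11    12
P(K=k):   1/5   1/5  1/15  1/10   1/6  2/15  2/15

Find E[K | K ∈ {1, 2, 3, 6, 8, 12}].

5

P(K ∈ {1, 2, 3, 6, 8, 12}) = 1/5 + 1/5 + 1/15 + 1/10 + 1/6 + 2/15 = 13/15.
E[K | K ∈ {1, 2, 3, 6, 8, 12}] = [1·1/5 + 2·1/5 + 3·1/15 + 6·1/10 + 8·1/6 + 12·2/15] / (13/15)
 = 13/3 / (13/15)
 = 5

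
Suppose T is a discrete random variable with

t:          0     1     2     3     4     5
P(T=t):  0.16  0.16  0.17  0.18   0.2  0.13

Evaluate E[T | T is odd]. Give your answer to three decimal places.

2.872

P(T is odd) = 0.16 + 0.18 + 0.13 = 0.47.
E[T | T is odd] = [1·0.16 + 3·0.18 + 5·0.13] / 0.47
 = 1.35 / 0.47
 = 135/47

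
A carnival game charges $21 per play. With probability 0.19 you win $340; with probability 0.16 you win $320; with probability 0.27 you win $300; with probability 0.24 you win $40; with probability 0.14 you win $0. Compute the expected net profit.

E[payout] = 340·0.19 + 320·0.16 + 300·0.27 + 40·0.24 + 0·0.14
 = 64.6 + 51.2 + 81 + 9.6 + 0
 = 206.4
Net = 206.4 - 21 = 185.4

185.4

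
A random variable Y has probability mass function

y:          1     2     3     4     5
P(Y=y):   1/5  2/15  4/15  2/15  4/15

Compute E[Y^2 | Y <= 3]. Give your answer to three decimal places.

5.222

P(Y <= 3) = 1/5 + 2/15 + 4/15 = 3/5.
E[Y^2 | Y <= 3] = [1·1/5 + 4·2/15 + 9·4/15] / (3/5)
 = 47/15 / (3/5)
 = 47/9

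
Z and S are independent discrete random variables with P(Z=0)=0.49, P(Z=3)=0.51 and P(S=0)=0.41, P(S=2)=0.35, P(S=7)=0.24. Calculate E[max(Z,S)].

E[max(Z,S)] = Σ_z Σ_s max(z,s) · P(Z=z)P(S=s)
 = 0·0.2009 + 2·0.1715 + 7·0.1176 + 3·0.2091 + 3·0.1785 + 7·0.1224
 = 0 + 0.343 + 0.8232 + 0.6273 + 0.5355 + 0.8568
 = 3.1858

3.1858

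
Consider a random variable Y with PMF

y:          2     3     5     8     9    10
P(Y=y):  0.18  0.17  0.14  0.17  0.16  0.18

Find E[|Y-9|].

3.19

E[|Y-9|] = Σ |y-9|·P(Y=y)
 = 7·0.18 + 6·0.17 + 4·0.14 + 1·0.17 + 0·0.16 + 1·0.18
 = 1.26 + 1.02 + 0.56 + 0.17 + 0 + 0.18
 = 3.19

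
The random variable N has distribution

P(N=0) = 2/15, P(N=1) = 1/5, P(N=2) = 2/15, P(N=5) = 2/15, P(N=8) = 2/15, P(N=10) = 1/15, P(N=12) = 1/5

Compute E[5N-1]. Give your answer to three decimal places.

E[5N-1] = Σ (5n-1)·P(N=n)
 = (-1)·2/15 + 4·1/5 + 9·2/15 + 24·2/15 + 39·2/15 + 49·1/15 + 59·1/5
 = (-2/15) + 4/5 + 6/5 + 16/5 + 26/5 + 49/15 + 59/5
 = 76/3

25.333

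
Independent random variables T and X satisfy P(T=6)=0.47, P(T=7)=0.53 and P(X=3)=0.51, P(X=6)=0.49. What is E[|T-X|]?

E[|T-X|] = Σ_t Σ_x |t-x| · P(T=t)P(X=x)
 = 3·0.2397 + 0·0.2303 + 4·0.2703 + 1·0.2597
 = 0.7191 + 0 + 1.0812 + 0.2597
 = 2.06

2.06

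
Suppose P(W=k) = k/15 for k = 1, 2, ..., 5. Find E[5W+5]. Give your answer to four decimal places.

E[5W+5] = Σ (5w+5)·P(W=w)
 = 10·1/15 + 15·2/15 + 20·1/5 + 25·4/15 + 30·1/3
 = 2/3 + 2 + 4 + 20/3 + 10
 = 70/3

23.3333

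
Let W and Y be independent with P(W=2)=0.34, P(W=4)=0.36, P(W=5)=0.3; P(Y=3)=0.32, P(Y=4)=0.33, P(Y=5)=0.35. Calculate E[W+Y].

E[W+Y] = Σ_w Σ_y (w+y) · P(W=w)P(Y=y)
 = 5·0.1088 + 6·0.1122 + 7·0.119 + 7·0.1152 + 8·0.1188 + 9·0.126 + 8·0.096 + 9·0.099 + 10·0.105
 = 0.544 + 0.6732 + 0.833 + 0.8064 + 0.9504 + 1.134 + 0.768 + 0.891 + 1.05
 = 7.65

7.65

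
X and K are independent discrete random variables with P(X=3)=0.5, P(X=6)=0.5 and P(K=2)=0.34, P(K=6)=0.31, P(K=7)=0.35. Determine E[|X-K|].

2.19

E[|X-K|] = Σ_x Σ_k |x-k| · P(X=x)P(K=k)
 = 1·0.17 + 3·0.155 + 4·0.175 + 4·0.17 + 0·0.155 + 1·0.175
 = 0.17 + 0.465 + 0.7 + 0.68 + 0 + 0.175
 = 2.19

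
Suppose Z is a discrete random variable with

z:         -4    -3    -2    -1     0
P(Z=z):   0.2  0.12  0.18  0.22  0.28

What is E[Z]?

E[Z] = Σ z·P(Z=z)
 = (-4)·0.2 + (-3)·0.12 + (-2)·0.18 + (-1)·0.22 + 0·0.28
 = (-0.8) + (-0.36) + (-0.36) + (-0.22) + 0
 = -1.74

-1.74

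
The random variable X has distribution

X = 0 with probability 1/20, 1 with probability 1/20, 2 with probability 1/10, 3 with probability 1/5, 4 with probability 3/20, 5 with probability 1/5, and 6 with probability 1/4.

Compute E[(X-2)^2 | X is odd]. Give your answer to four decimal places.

P(X is odd) = 1/20 + 1/5 + 1/5 = 9/20.
E[(X-2)^2 | X is odd] = [1·1/20 + 1·1/5 + 9·1/5] / (9/20)
 = 41/20 / (9/20)
 = 41/9

4.5556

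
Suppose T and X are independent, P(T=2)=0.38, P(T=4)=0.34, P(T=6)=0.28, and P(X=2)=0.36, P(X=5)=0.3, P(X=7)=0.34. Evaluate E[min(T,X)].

E[min(T,X)] = Σ_t Σ_x min(t,x) · P(T=t)P(X=x)
 = 2·0.1368 + 2·0.114 + 2·0.1292 + 2·0.1224 + 4·0.102 + 4·0.1156 + 2·0.1008 + 5·0.084 + 6·0.0952
 = 0.2736 + 0.228 + 0.2584 + 0.2448 + 0.408 + 0.4624 + 0.2016 + 0.42 + 0.5712
 = 3.068

3.068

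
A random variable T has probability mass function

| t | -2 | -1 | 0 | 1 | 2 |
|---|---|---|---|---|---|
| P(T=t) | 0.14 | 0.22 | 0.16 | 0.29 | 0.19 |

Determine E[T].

0.17

E[T] = Σ t·P(T=t)
 = (-2)·0.14 + (-1)·0.22 + 0·0.16 + 1·0.29 + 2·0.19
 = (-0.28) + (-0.22) + 0 + 0.29 + 0.38
 = 0.17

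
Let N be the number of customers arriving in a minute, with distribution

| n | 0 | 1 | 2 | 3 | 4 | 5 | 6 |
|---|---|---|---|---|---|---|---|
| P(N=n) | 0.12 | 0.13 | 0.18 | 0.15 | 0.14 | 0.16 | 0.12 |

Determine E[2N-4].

E[2N-4] = Σ (2n-4)·P(N=n)
 = (-4)·0.12 + (-2)·0.13 + 0·0.18 + 2·0.15 + 4·0.14 + 6·0.16 + 8·0.12
 = (-0.48) + (-0.26) + 0 + 0.3 + 0.56 + 0.96 + 0.96
 = 2.04

2.04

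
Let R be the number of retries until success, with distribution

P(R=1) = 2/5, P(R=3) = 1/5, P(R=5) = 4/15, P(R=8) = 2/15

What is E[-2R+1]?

-5.8

E[-2R+1] = Σ (-2r+1)·P(R=r)
 = (-1)·2/5 + (-5)·1/5 + (-9)·4/15 + (-15)·2/15
 = (-2/5) + (-1) + (-12/5) + (-2)
 = -29/5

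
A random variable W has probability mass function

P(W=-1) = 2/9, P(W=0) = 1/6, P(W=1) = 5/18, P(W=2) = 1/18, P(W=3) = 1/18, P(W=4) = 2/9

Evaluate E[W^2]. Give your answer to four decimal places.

4.7778

E[W^2] = Σ w^2·P(W=w)
 = 1·2/9 + 0·1/6 + 1·5/18 + 4·1/18 + 9·1/18 + 16·2/9
 = 2/9 + 0 + 5/18 + 2/9 + 1/2 + 32/9
 = 43/9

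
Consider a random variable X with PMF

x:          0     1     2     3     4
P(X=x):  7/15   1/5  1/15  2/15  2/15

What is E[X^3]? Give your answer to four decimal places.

E[X^3] = Σ x^3·P(X=x)
 = 0·7/15 + 1·1/5 + 8·1/15 + 27·2/15 + 64·2/15
 = 0 + 1/5 + 8/15 + 18/5 + 128/15
 = 193/15

12.8667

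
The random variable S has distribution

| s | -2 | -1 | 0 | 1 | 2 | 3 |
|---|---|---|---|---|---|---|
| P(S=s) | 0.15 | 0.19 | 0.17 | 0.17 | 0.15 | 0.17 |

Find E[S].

E[S] = Σ s·P(S=s)
 = (-2)·0.15 + (-1)·0.19 + 0·0.17 + 1·0.17 + 2·0.15 + 3·0.17
 = (-0.3) + (-0.19) + 0 + 0.17 + 0.3 + 0.51
 = 0.49

0.49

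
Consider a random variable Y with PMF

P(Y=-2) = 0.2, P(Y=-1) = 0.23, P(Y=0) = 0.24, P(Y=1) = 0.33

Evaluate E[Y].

-0.3

E[Y] = Σ y·P(Y=y)
 = (-2)·0.2 + (-1)·0.23 + 0·0.24 + 1·0.33
 = (-0.4) + (-0.23) + 0 + 0.33
 = -0.3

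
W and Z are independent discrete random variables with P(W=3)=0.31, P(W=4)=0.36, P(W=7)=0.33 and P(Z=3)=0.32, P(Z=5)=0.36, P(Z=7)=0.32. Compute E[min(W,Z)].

3.9048

E[min(W,Z)] = Σ_w Σ_z min(w,z) · P(W=w)P(Z=z)
 = 3·0.0992 + 3·0.1116 + 3·0.0992 + 3·0.1152 + 4·0.1296 + 4·0.1152 + 3·0.1056 + 5·0.1188 + 7·0.1056
 = 0.2976 + 0.3348 + 0.2976 + 0.3456 + 0.5184 + 0.4608 + 0.3168 + 0.594 + 0.7392
 = 3.9048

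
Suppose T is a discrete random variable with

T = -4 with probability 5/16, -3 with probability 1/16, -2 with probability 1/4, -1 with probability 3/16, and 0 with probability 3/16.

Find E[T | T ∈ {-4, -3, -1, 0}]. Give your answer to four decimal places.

-2.1667

P(T ∈ {-4, -3, -1, 0}) = 5/16 + 1/16 + 3/16 + 3/16 = 3/4.
E[T | T ∈ {-4, -3, -1, 0}] = [(-4)·5/16 + (-3)·1/16 + (-1)·3/16 + 0·3/16] / (3/4)
 = -13/8 / (3/4)
 = -13/6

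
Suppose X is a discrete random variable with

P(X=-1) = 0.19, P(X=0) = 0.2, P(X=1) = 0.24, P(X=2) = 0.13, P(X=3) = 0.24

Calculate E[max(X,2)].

E[max(X,2)] = Σ max(x,2)·P(X=x)
 = 2·0.19 + 2·0.2 + 2·0.24 + 2·0.13 + 3·0.24
 = 0.38 + 0.4 + 0.48 + 0.26 + 0.72
 = 2.24

2.24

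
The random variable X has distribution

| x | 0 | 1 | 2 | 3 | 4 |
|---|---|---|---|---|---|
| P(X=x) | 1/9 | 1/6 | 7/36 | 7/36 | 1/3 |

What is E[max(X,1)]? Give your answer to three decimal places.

E[max(X,1)] = Σ max(x,1)·P(X=x)
 = 1·1/9 + 1·1/6 + 2·7/36 + 3·7/36 + 4·1/3
 = 1/9 + 1/6 + 7/18 + 7/12 + 4/3
 = 31/12

2.583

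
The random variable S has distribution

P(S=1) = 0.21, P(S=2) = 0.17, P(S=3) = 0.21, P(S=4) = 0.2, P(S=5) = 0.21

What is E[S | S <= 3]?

2

P(S <= 3) = 0.21 + 0.17 + 0.21 = 0.59.
E[S | S <= 3] = [1·0.21 + 2·0.17 + 3·0.21] / 0.59
 = 1.18 / 0.59
 = 2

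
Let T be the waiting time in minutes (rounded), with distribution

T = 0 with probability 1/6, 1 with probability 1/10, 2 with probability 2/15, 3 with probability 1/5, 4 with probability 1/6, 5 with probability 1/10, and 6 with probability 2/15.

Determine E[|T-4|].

1.8

E[|T-4|] = Σ |t-4|·P(T=t)
 = 4·1/6 + 3·1/10 + 2·2/15 + 1·1/5 + 0·1/6 + 1·1/10 + 2·2/15
 = 2/3 + 3/10 + 4/15 + 1/5 + 0 + 1/10 + 4/15
 = 9/5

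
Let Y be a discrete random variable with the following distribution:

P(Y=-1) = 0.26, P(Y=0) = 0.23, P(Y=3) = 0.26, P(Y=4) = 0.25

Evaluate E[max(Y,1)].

E[max(Y,1)] = Σ max(y,1)·P(Y=y)
 = 1·0.26 + 1·0.23 + 3·0.26 + 4·0.25
 = 0.26 + 0.23 + 0.78 + 1
 = 2.27

2.27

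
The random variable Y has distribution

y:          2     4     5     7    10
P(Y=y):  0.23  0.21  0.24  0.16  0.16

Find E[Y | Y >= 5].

7

P(Y >= 5) = 0.24 + 0.16 + 0.16 = 0.56.
E[Y | Y >= 5] = [5·0.24 + 7·0.16 + 10·0.16] / 0.56
 = 3.92 / 0.56
 = 7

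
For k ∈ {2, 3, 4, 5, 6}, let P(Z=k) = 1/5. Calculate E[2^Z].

E[2^Z] = Σ 2^z·P(Z=z)
 = 4·1/5 + 8·1/5 + 16·1/5 + 32·1/5 + 64·1/5
 = 4/5 + 8/5 + 16/5 + 32/5 + 64/5
 = 124/5

24.8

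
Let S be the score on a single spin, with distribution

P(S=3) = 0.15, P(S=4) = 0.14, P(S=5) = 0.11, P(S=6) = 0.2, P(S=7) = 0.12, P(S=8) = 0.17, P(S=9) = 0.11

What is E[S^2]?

39.21

E[S^2] = Σ s^2·P(S=s)
 = 9·0.15 + 16·0.14 + 25·0.11 + 36·0.2 + 49·0.12 + 64·0.17 + 81·0.11
 = 1.35 + 2.24 + 2.75 + 7.2 + 5.88 + 10.88 + 8.91
 = 39.21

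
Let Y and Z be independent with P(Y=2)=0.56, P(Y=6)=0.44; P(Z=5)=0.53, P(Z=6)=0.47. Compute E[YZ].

E[YZ] = Σ_y Σ_z yz · P(Y=y)P(Z=z)
 = 10·0.2968 + 12·0.2632 + 30·0.2332 + 36·0.2068
 = 2.968 + 3.1584 + 6.996 + 7.4448
 = 20.5672

20.5672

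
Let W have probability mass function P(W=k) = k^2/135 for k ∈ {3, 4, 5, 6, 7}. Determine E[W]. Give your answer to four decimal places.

E[W] = Σ w·P(W=w)
 = 3·1/15 + 4·16/135 + 5·5/27 + 6·4/15 + 7·49/135
 = 1/5 + 64/135 + 25/27 + 8/5 + 343/135
 = 155/27

5.7407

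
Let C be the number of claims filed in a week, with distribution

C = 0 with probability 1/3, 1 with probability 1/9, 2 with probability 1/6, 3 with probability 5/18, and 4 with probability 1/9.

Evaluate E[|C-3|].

1.5

E[|C-3|] = Σ |c-3|·P(C=c)
 = 3·1/3 + 2·1/9 + 1·1/6 + 0·5/18 + 1·1/9
 = 1 + 2/9 + 1/6 + 0 + 1/9
 = 3/2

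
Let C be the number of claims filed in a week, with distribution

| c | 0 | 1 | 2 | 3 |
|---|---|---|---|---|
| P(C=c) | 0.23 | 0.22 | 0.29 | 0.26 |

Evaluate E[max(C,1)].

1.81

E[max(C,1)] = Σ max(c,1)·P(C=c)
 = 1·0.23 + 1·0.22 + 2·0.29 + 3·0.26
 = 0.23 + 0.22 + 0.58 + 0.78
 = 1.81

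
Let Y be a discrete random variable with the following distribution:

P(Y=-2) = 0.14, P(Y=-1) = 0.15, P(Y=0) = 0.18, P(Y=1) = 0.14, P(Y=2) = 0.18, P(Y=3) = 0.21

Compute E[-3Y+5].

E[-3Y+5] = Σ (-3y+5)·P(Y=y)
 = 11·0.14 + 8·0.15 + 5·0.18 + 2·0.14 + (-1)·0.18 + (-4)·0.21
 = 1.54 + 1.2 + 0.9 + 0.28 + (-0.18) + (-0.84)
 = 2.9

2.9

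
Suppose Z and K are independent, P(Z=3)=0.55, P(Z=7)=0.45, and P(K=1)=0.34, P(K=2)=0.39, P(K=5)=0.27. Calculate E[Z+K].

E[Z+K] = Σ_z Σ_k (z+k) · P(Z=z)P(K=k)
 = 4·0.187 + 5·0.2145 + 8·0.1485 + 8·0.153 + 9·0.1755 + 12·0.1215
 = 0.748 + 1.0725 + 1.188 + 1.224 + 1.5795 + 1.458
 = 7.27

7.27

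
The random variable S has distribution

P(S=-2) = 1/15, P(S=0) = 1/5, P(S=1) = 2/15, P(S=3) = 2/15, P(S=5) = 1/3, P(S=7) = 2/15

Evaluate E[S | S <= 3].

P(S <= 3) = 1/15 + 1/5 + 2/15 + 2/15 = 8/15.
E[S | S <= 3] = [(-2)·1/15 + 0·1/5 + 1·2/15 + 3·2/15] / (8/15)
 = 2/5 / (8/15)
 = 3/4

0.75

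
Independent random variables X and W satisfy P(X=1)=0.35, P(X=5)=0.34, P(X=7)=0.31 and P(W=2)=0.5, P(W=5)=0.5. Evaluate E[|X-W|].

2.47

E[|X-W|] = Σ_x Σ_w |x-w| · P(X=x)P(W=w)
 = 1·0.175 + 4·0.175 + 3·0.17 + 0·0.17 + 5·0.155 + 2·0.155
 = 0.175 + 0.7 + 0.51 + 0 + 0.775 + 0.31
 = 2.47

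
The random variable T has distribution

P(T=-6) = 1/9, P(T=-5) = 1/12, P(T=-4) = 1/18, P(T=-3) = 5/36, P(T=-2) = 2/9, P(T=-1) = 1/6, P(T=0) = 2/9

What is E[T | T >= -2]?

-1

P(T >= -2) = 2/9 + 1/6 + 2/9 = 11/18.
E[T | T >= -2] = [(-2)·2/9 + (-1)·1/6 + 0·2/9] / (11/18)
 = -11/18 / (11/18)
 = -1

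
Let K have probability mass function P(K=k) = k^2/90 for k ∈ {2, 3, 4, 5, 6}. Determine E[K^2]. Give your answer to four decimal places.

E[K^2] = Σ k^2·P(K=k)
 = 4·2/45 + 9·1/10 + 16·8/45 + 25·5/18 + 36·2/5
 = 8/45 + 9/10 + 128/45 + 125/18 + 72/5
 = 379/15

25.2667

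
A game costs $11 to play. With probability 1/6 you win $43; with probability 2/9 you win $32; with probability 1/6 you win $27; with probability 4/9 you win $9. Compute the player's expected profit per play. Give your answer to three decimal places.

11.778

E[payout] = 43·1/6 + 32·2/9 + 27·1/6 + 9·4/9
 = 43/6 + 64/9 + 9/2 + 4
 = 205/9
Net = 205/9 - 11 = 106/9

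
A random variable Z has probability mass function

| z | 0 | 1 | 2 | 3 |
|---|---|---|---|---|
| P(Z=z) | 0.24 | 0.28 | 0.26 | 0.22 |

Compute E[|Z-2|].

E[|Z-2|] = Σ |z-2|·P(Z=z)
 = 2·0.24 + 1·0.28 + 0·0.26 + 1·0.22
 = 0.48 + 0.28 + 0 + 0.22
 = 0.98

0.98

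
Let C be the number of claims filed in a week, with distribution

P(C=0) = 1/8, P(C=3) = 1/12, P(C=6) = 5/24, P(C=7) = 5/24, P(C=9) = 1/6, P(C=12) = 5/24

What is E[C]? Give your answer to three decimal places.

E[C] = Σ c·P(C=c)
 = 0·1/8 + 3·1/12 + 6·5/24 + 7·5/24 + 9·1/6 + 12·5/24
 = 0 + 1/4 + 5/4 + 35/24 + 3/2 + 5/2
 = 167/24

6.958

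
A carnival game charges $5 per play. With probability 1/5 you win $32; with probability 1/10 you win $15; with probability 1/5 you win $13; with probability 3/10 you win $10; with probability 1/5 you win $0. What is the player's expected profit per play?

8.5

E[payout] = 32·1/5 + 15·1/10 + 13·1/5 + 10·3/10 + 0·1/5
 = 32/5 + 3/2 + 13/5 + 3 + 0
 = 27/2
Net = 27/2 - 5 = 17/2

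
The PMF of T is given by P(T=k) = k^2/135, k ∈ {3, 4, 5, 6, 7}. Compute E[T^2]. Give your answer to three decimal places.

34.511

E[T^2] = Σ t^2·P(T=t)
 = 9·1/15 + 16·16/135 + 25·5/27 + 36·4/15 + 49·49/135
 = 3/5 + 256/135 + 125/27 + 48/5 + 2401/135
 = 1553/45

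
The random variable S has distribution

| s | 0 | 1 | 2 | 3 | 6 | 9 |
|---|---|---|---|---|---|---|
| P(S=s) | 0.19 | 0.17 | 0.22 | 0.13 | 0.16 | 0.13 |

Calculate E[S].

3.13

E[S] = Σ s·P(S=s)
 = 0·0.19 + 1·0.17 + 2·0.22 + 3·0.13 + 6·0.16 + 9·0.13
 = 0 + 0.17 + 0.44 + 0.39 + 0.96 + 1.17
 = 3.13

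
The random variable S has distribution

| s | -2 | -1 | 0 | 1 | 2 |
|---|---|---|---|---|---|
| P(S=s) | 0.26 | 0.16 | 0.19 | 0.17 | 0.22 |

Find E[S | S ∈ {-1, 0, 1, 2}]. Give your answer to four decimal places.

P(S ∈ {-1, 0, 1, 2}) = 0.16 + 0.19 + 0.17 + 0.22 = 0.74.
E[S | S ∈ {-1, 0, 1, 2}] = [(-1)·0.16 + 0·0.19 + 1·0.17 + 2·0.22] / 0.74
 = 0.45 / 0.74
 = 45/74

0.6081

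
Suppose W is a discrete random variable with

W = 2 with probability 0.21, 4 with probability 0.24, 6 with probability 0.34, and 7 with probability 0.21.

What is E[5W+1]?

E[5W+1] = Σ (5w+1)·P(W=w)
 = 11·0.21 + 21·0.24 + 31·0.34 + 36·0.21
 = 2.31 + 5.04 + 10.54 + 7.56
 = 25.45

25.45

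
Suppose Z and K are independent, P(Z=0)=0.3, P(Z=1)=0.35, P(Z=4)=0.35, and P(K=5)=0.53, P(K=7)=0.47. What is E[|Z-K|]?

4.19

E[|Z-K|] = Σ_z Σ_k |z-k| · P(Z=z)P(K=k)
 = 5·0.159 + 7·0.141 + 4·0.1855 + 6·0.1645 + 1·0.1855 + 3·0.1645
 = 0.795 + 0.987 + 0.742 + 0.987 + 0.1855 + 0.4935
 = 4.19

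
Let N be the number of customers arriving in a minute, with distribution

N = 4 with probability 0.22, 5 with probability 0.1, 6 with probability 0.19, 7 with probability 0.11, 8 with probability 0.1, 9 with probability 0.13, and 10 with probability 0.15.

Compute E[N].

6.76

E[N] = Σ n·P(N=n)
 = 4·0.22 + 5·0.1 + 6·0.19 + 7·0.11 + 8·0.1 + 9·0.13 + 10·0.15
 = 0.88 + 0.5 + 1.14 + 0.77 + 0.8 + 1.17 + 1.5
 = 6.76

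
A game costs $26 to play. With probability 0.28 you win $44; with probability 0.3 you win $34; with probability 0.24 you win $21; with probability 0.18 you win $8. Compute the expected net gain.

E[payout] = 44·0.28 + 34·0.3 + 21·0.24 + 8·0.18
 = 12.32 + 10.2 + 5.04 + 1.44
 = 29
Net = 29 - 26 = 3

3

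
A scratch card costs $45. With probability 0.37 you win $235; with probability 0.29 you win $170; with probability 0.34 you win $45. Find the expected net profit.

E[payout] = 235·0.37 + 170·0.29 + 45·0.34
 = 86.95 + 49.3 + 15.3
 = 151.55
Net = 151.55 - 45 = 106.55

106.55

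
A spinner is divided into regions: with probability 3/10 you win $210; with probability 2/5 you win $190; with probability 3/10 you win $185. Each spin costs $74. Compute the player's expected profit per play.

120.5

E[payout] = 210·3/10 + 190·2/5 + 185·3/10
 = 63 + 76 + 111/2
 = 389/2
Net = 389/2 - 74 = 241/2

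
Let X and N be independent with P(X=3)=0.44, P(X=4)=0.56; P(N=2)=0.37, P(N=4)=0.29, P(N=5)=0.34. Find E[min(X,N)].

E[min(X,N)] = Σ_x Σ_n min(x,n) · P(X=x)P(N=n)
 = 2·0.1628 + 3·0.1276 + 3·0.1496 + 2·0.2072 + 4·0.1624 + 4·0.1904
 = 0.3256 + 0.3828 + 0.4488 + 0.4144 + 0.6496 + 0.7616
 = 2.9828

2.9828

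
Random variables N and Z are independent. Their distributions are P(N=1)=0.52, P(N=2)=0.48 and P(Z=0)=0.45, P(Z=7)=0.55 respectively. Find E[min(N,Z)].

0.814

E[min(N,Z)] = Σ_n Σ_z min(n,z) · P(N=n)P(Z=z)
 = 0·0.234 + 1·0.286 + 0·0.216 + 2·0.264
 = 0 + 0.286 + 0 + 0.528
 = 0.814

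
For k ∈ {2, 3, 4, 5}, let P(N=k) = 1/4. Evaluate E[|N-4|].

E[|N-4|] = Σ |n-4|·P(N=n)
 = 2·1/4 + 1·1/4 + 0·1/4 + 1·1/4
 = 1/2 + 1/4 + 0 + 1/4
 = 1

1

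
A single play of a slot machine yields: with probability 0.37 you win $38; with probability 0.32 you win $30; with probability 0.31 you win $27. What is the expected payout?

E[payout] = 38·0.37 + 30·0.32 + 27·0.31
 = 14.06 + 9.6 + 8.37
 = 32.03

32.03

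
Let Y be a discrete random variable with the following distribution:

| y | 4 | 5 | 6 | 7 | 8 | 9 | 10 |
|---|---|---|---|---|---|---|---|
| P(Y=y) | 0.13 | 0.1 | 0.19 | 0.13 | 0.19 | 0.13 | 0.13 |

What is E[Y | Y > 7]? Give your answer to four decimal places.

P(Y > 7) = 0.19 + 0.13 + 0.13 = 0.45.
E[Y | Y > 7] = [8·0.19 + 9·0.13 + 10·0.13] / 0.45
 = 3.99 / 0.45
 = 133/15

8.8667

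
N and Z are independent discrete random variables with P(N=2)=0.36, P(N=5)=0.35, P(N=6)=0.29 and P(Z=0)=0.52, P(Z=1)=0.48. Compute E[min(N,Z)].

E[min(N,Z)] = Σ_n Σ_z min(n,z) · P(N=n)P(Z=z)
 = 0·0.1872 + 1·0.1728 + 0·0.182 + 1·0.168 + 0·0.1508 + 1·0.1392
 = 0 + 0.1728 + 0 + 0.168 + 0 + 0.1392
 = 0.48

0.48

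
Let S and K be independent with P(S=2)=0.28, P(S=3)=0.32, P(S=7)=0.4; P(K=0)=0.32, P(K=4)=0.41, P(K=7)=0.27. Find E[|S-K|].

E[|S-K|] = Σ_s Σ_k |s-k| · P(S=s)P(K=k)
 = 2·0.0896 + 2·0.1148 + 5·0.0756 + 3·0.1024 + 1·0.1312 + 4·0.0864 + 7·0.128 + 3·0.164 + 0·0.108
 = 0.1792 + 0.2296 + 0.378 + 0.3072 + 0.1312 + 0.3456 + 0.896 + 0.492 + 0
 = 2.9588

2.9588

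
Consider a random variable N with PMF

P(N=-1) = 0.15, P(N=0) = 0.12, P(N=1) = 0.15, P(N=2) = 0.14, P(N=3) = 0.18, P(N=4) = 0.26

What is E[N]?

1.86

E[N] = Σ n·P(N=n)
 = (-1)·0.15 + 0·0.12 + 1·0.15 + 2·0.14 + 3·0.18 + 4·0.26
 = (-0.15) + 0 + 0.15 + 0.28 + 0.54 + 1.04
 = 1.86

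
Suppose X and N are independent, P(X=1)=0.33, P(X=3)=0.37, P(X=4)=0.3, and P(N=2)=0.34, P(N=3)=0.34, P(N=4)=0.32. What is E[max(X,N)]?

3.4118

E[max(X,N)] = Σ_x Σ_n max(x,n) · P(X=x)P(N=n)
 = 2·0.1122 + 3·0.1122 + 4·0.1056 + 3·0.1258 + 3·0.1258 + 4·0.1184 + 4·0.102 + 4·0.102 + 4·0.096
 = 0.2244 + 0.3366 + 0.4224 + 0.3774 + 0.3774 + 0.4736 + 0.408 + 0.408 + 0.384
 = 3.4118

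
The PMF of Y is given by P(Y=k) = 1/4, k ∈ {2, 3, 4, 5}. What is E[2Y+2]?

E[2Y+2] = Σ (2y+2)·P(Y=y)
 = 6·1/4 + 8·1/4 + 10·1/4 + 12·1/4
 = 3/2 + 2 + 5/2 + 3
 = 9

9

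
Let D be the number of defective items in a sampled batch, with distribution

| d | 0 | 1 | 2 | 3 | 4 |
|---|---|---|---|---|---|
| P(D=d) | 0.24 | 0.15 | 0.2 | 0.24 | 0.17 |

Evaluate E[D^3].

E[D^3] = Σ d^3·P(D=d)
 = 0·0.24 + 1·0.15 + 8·0.2 + 27·0.24 + 64·0.17
 = 0 + 0.15 + 1.6 + 6.48 + 10.88
 = 19.11

19.11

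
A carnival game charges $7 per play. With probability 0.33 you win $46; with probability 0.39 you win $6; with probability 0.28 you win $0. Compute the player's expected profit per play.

E[payout] = 46·0.33 + 6·0.39 + 0·0.28
 = 15.18 + 2.34 + 0
 = 17.52
Net = 17.52 - 7 = 10.52

10.52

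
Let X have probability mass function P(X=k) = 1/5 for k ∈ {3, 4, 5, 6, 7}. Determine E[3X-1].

E[3X-1] = Σ (3x-1)·P(X=x)
 = 8·1/5 + 11·1/5 + 14·1/5 + 17·1/5 + 20·1/5
 = 8/5 + 11/5 + 14/5 + 17/5 + 4
 = 14

14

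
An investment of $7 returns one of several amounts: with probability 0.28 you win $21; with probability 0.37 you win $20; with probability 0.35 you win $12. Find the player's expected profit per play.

10.48

E[payout] = 21·0.28 + 20·0.37 + 12·0.35
 = 5.88 + 7.4 + 4.2
 = 17.48
Net = 17.48 - 7 = 10.48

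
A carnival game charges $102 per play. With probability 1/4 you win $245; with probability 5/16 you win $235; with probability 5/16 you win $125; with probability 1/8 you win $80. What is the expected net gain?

81.75

E[payout] = 245·1/4 + 235·5/16 + 125·5/16 + 80·1/8
 = 245/4 + 1175/16 + 625/16 + 10
 = 735/4
Net = 735/4 - 102 = 327/4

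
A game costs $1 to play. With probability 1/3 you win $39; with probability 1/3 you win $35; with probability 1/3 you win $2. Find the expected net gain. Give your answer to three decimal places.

24.333

E[payout] = 39·1/3 + 35·1/3 + 2·1/3
 = 13 + 35/3 + 2/3
 = 76/3
Net = 76/3 - 1 = 73/3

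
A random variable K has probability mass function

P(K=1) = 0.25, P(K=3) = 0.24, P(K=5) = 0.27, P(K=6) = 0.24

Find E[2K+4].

11.52

E[2K+4] = Σ (2k+4)·P(K=k)
 = 6·0.25 + 10·0.24 + 14·0.27 + 16·0.24
 = 1.5 + 2.4 + 3.78 + 3.84
 = 11.52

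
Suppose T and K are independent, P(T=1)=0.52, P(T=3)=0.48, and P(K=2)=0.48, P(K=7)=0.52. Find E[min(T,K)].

E[min(T,K)] = Σ_t Σ_k min(t,k) · P(T=t)P(K=k)
 = 1·0.2496 + 1·0.2704 + 2·0.2304 + 3·0.2496
 = 0.2496 + 0.2704 + 0.4608 + 0.7488
 = 1.7296

1.7296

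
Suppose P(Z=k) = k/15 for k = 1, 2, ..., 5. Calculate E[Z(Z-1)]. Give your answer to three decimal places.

E[Z(Z-1)] = Σ z(z-1)·P(Z=z)
 = 0·1/15 + 2·2/15 + 6·1/5 + 12·4/15 + 20·1/3
 = 0 + 4/15 + 6/5 + 16/5 + 20/3
 = 34/3

11.333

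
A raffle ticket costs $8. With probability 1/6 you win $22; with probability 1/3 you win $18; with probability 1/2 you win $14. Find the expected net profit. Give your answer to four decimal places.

E[payout] = 22·1/6 + 18·1/3 + 14·1/2
 = 11/3 + 6 + 7
 = 50/3
Net = 50/3 - 8 = 26/3

8.6667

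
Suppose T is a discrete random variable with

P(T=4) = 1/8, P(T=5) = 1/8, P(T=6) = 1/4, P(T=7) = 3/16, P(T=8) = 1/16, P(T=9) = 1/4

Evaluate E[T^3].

356.1875

E[T^3] = Σ t^3·P(T=t)
 = 64·1/8 + 125·1/8 + 216·1/4 + 343·3/16 + 512·1/16 + 729·1/4
 = 8 + 125/8 + 54 + 1029/16 + 32 + 729/4
 = 5699/16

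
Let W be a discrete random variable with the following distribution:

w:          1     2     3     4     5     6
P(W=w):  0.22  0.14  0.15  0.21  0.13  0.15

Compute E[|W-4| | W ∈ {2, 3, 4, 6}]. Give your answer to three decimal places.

1.123

P(W ∈ {2, 3, 4, 6}) = 0.14 + 0.15 + 0.21 + 0.15 = 0.65.
E[|W-4| | W ∈ {2, 3, 4, 6}] = [2·0.14 + 1·0.15 + 0·0.21 + 2·0.15] / 0.65
 = 0.73 / 0.65
 = 73/65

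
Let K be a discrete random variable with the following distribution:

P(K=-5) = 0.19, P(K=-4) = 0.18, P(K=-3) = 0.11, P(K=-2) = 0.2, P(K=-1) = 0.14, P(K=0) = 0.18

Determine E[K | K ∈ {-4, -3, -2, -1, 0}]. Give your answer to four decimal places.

P(K ∈ {-4, -3, -2, -1, 0}) = 0.18 + 0.11 + 0.2 + 0.14 + 0.18 = 0.81.
E[K | K ∈ {-4, -3, -2, -1, 0}] = [(-4)·0.18 + (-3)·0.11 + (-2)·0.2 + (-1)·0.14 + 0·0.18] / 0.81
 = -1.59 / 0.81
 = -53/27

-1.9630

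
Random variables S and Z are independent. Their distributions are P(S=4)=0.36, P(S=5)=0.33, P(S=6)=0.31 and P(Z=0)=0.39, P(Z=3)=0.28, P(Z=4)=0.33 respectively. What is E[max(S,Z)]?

4.95

E[max(S,Z)] = Σ_s Σ_z max(s,z) · P(S=s)P(Z=z)
 = 4·0.1404 + 4·0.1008 + 4·0.1188 + 5·0.1287 + 5·0.0924 + 5·0.1089 + 6·0.1209 + 6·0.0868 + 6·0.1023
 = 0.5616 + 0.4032 + 0.4752 + 0.6435 + 0.462 + 0.5445 + 0.7254 + 0.5208 + 0.6138
 = 4.95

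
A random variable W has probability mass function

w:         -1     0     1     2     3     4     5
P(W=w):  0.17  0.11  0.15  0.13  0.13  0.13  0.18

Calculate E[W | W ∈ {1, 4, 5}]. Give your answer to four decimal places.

3.4130

P(W ∈ {1, 4, 5}) = 0.15 + 0.13 + 0.18 = 0.46.
E[W | W ∈ {1, 4, 5}] = [1·0.15 + 4·0.13 + 5·0.18] / 0.46
 = 1.57 / 0.46
 = 157/46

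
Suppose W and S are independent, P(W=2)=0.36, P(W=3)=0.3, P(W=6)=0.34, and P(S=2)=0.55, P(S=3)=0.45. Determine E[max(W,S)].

E[max(W,S)] = Σ_w Σ_s max(w,s) · P(W=w)P(S=s)
 = 2·0.198 + 3·0.162 + 3·0.165 + 3·0.135 + 6·0.187 + 6·0.153
 = 0.396 + 0.486 + 0.495 + 0.405 + 1.122 + 0.918
 = 3.822

3.822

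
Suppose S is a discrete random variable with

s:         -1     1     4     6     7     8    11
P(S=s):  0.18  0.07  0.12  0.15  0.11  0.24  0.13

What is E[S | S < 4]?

P(S < 4) = 0.18 + 0.07 = 0.25.
E[S | S < 4] = [(-1)·0.18 + 1·0.07] / 0.25
 = -0.11 / 0.25
 = -11/25

-0.44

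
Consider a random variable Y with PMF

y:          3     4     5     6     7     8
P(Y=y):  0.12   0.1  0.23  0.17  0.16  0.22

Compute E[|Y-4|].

E[|Y-4|] = Σ |y-4|·P(Y=y)
 = 1·0.12 + 0·0.1 + 1·0.23 + 2·0.17 + 3·0.16 + 4·0.22
 = 0.12 + 0 + 0.23 + 0.34 + 0.48 + 0.88
 = 2.05

2.05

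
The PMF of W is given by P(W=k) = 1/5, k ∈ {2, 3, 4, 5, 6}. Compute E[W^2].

18

E[W^2] = Σ w^2·P(W=w)
 = 4·1/5 + 9·1/5 + 16·1/5 + 25·1/5 + 36·1/5
 = 4/5 + 9/5 + 16/5 + 5 + 36/5
 = 18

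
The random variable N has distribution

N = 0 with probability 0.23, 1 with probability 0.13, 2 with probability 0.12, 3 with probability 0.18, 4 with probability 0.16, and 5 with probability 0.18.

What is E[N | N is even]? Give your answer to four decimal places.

1.7255

P(N is even) = 0.23 + 0.12 + 0.16 = 0.51.
E[N | N is even] = [0·0.23 + 2·0.12 + 4·0.16] / 0.51
 = 0.88 / 0.51
 = 88/51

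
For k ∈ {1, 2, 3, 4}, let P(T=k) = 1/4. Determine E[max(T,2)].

E[max(T,2)] = Σ max(t,2)·P(T=t)
 = 2·1/4 + 2·1/4 + 3·1/4 + 4·1/4
 = 1/2 + 1/2 + 3/4 + 1
 = 11/4

2.75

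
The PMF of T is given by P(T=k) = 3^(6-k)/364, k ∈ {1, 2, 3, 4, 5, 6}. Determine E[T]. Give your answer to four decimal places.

1.4918

E[T] = Σ t·P(T=t)
 = 1·243/364 + 2·81/364 + 3·27/364 + 4·9/364 + 5·3/364 + 6·1/364
 = 243/364 + 81/182 + 81/364 + 9/91 + 15/364 + 3/182
 = 543/364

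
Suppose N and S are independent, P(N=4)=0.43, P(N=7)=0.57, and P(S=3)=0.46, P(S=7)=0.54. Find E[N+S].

10.87

E[N+S] = Σ_n Σ_s (n+s) · P(N=n)P(S=s)
 = 7·0.1978 + 11·0.2322 + 10·0.2622 + 14·0.3078
 = 1.3846 + 2.5542 + 2.622 + 4.3092
 = 10.87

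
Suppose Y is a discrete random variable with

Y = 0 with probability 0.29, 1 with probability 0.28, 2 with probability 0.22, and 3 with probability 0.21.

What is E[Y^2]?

3.05

E[Y^2] = Σ y^2·P(Y=y)
 = 0·0.29 + 1·0.28 + 4·0.22 + 9·0.21
 = 0 + 0.28 + 0.88 + 1.89
 = 3.05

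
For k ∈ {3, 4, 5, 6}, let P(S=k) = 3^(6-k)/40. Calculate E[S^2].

12.45

E[S^2] = Σ s^2·P(S=s)
 = 9·27/40 + 16·9/40 + 25·3/40 + 36·1/40
 = 243/40 + 18/5 + 15/8 + 9/10
 = 249/20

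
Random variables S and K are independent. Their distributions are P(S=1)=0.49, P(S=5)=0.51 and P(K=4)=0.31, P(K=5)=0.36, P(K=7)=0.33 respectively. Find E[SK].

16.264

E[SK] = Σ_s Σ_k sk · P(S=s)P(K=k)
 = 4·0.1519 + 5·0.1764 + 7·0.1617 + 20·0.1581 + 25·0.1836 + 35·0.1683
 = 0.6076 + 0.882 + 1.1319 + 3.162 + 4.59 + 5.8905
 = 16.264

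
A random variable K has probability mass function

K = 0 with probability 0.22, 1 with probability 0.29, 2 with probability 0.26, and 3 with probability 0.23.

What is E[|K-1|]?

E[|K-1|] = Σ |k-1|·P(K=k)
 = 1·0.22 + 0·0.29 + 1·0.26 + 2·0.23
 = 0.22 + 0 + 0.26 + 0.46
 = 0.94

0.94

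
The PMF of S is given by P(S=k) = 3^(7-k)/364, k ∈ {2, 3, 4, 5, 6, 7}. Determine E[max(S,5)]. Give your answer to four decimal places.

5.0137

E[max(S,5)] = Σ max(s,5)·P(S=s)
 = 5·243/364 + 5·81/364 + 5·27/364 + 5·9/364 + 6·3/364 + 7·1/364
 = 1215/364 + 405/364 + 135/364 + 45/364 + 9/182 + 1/52
 = 1825/364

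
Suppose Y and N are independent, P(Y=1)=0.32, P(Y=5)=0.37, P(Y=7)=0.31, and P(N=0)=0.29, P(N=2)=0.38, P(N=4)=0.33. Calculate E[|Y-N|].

E[|Y-N|] = Σ_y Σ_n |y-n| · P(Y=y)P(N=n)
 = 1·0.0928 + 1·0.1216 + 3·0.1056 + 5·0.1073 + 3·0.1406 + 1·0.1221 + 7·0.0899 + 5·0.1178 + 3·0.1023
 = 0.0928 + 0.1216 + 0.3168 + 0.5365 + 0.4218 + 0.1221 + 0.6293 + 0.589 + 0.3069
 = 3.1368

3.1368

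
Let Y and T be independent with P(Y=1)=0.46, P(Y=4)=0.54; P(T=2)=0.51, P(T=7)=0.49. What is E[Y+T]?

E[Y+T] = Σ_y Σ_t (y+t) · P(Y=y)P(T=t)
 = 3·0.2346 + 8·0.2254 + 6·0.2754 + 11·0.2646
 = 0.7038 + 1.8032 + 1.6524 + 2.9106
 = 7.07

7.07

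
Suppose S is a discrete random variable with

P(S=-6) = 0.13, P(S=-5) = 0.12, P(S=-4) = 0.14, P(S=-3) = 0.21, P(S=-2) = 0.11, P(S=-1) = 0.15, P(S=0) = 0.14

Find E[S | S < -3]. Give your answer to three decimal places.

-4.974

P(S < -3) = 0.13 + 0.12 + 0.14 = 0.39.
E[S | S < -3] = [(-6)·0.13 + (-5)·0.12 + (-4)·0.14] / 0.39
 = -1.94 / 0.39
 = -194/39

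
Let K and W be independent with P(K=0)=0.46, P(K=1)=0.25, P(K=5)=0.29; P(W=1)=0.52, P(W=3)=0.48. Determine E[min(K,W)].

0.8184

E[min(K,W)] = Σ_k Σ_w min(k,w) · P(K=k)P(W=w)
 = 0·0.2392 + 0·0.2208 + 1·0.13 + 1·0.12 + 1·0.1508 + 3·0.1392
 = 0 + 0 + 0.13 + 0.12 + 0.1508 + 0.4176
 = 0.8184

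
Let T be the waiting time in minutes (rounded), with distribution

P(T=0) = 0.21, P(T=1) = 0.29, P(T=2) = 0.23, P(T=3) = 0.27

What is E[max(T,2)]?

2.27

E[max(T,2)] = Σ max(t,2)·P(T=t)
 = 2·0.21 + 2·0.29 + 2·0.23 + 3·0.27
 = 0.42 + 0.58 + 0.46 + 0.81
 = 2.27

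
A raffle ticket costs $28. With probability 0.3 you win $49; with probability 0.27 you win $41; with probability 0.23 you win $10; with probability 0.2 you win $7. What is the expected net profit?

E[payout] = 49·0.3 + 41·0.27 + 10·0.23 + 7·0.2
 = 14.7 + 11.07 + 2.3 + 1.4
 = 29.47
Net = 29.47 - 28 = 1.47

1.47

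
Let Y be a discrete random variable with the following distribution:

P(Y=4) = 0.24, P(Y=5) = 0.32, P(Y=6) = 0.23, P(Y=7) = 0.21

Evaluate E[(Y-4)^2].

E[(Y-4)^2] = Σ (y-4)^2·P(Y=y)
 = 0·0.24 + 1·0.32 + 4·0.23 + 9·0.21
 = 0 + 0.32 + 0.92 + 1.89
 = 3.13

3.13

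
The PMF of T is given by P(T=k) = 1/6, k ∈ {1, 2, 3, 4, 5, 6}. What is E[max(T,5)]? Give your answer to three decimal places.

5.167

E[max(T,5)] = Σ max(t,5)·P(T=t)
 = 5·1/6 + 5·1/6 + 5·1/6 + 5·1/6 + 5·1/6 + 6·1/6
 = 5/6 + 5/6 + 5/6 + 5/6 + 5/6 + 1
 = 31/6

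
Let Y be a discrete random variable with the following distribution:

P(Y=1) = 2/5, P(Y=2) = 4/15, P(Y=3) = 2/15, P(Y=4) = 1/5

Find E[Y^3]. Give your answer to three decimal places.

E[Y^3] = Σ y^3·P(Y=y)
 = 1·2/5 + 8·4/15 + 27·2/15 + 64·1/5
 = 2/5 + 32/15 + 18/5 + 64/5
 = 284/15

18.933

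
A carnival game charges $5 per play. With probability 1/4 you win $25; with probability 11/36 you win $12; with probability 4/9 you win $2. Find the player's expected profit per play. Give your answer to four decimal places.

E[payout] = 25·1/4 + 12·11/36 + 2·4/9
 = 25/4 + 11/3 + 8/9
 = 389/36
Net = 389/36 - 5 = 209/36

5.8056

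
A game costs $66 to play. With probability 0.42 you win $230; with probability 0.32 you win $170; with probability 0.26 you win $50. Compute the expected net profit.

E[payout] = 230·0.42 + 170·0.32 + 50·0.26
 = 96.6 + 54.4 + 13
 = 164
Net = 164 - 66 = 98

98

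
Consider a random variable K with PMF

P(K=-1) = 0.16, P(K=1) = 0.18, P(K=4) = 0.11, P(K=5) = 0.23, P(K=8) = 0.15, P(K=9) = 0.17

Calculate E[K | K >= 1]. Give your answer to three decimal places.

P(K >= 1) = 0.18 + 0.11 + 0.23 + 0.15 + 0.17 = 0.84.
E[K | K >= 1] = [1·0.18 + 4·0.11 + 5·0.23 + 8·0.15 + 9·0.17] / 0.84
 = 4.5 / 0.84
 = 75/14

5.357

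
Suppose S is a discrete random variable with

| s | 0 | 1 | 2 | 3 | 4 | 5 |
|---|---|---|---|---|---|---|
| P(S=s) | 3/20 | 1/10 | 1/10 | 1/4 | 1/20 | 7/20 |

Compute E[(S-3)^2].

E[(S-3)^2] = Σ (s-3)^2·P(S=s)
 = 9·3/20 + 4·1/10 + 1·1/10 + 0·1/4 + 1·1/20 + 4·7/20
 = 27/20 + 2/5 + 1/10 + 0 + 1/20 + 7/5
 = 33/10

3.3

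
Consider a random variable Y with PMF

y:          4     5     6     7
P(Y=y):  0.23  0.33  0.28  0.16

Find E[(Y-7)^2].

3.67

E[(Y-7)^2] = Σ (y-7)^2·P(Y=y)
 = 9·0.23 + 4·0.33 + 1·0.28 + 0·0.16
 = 2.07 + 1.32 + 0.28 + 0
 = 3.67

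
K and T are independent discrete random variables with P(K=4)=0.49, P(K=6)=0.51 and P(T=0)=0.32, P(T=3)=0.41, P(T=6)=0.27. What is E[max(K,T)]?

E[max(K,T)] = Σ_k Σ_t max(k,t) · P(K=k)P(T=t)
 = 4·0.1568 + 4·0.2009 + 6·0.1323 + 6·0.1632 + 6·0.2091 + 6·0.1377
 = 0.6272 + 0.8036 + 0.7938 + 0.9792 + 1.2546 + 0.8262
 = 5.2846

5.2846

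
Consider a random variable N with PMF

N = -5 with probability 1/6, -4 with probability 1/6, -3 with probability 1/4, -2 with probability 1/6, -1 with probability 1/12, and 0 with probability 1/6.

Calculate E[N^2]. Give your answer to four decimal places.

E[N^2] = Σ n^2·P(N=n)
 = 25·1/6 + 16·1/6 + 9·1/4 + 4·1/6 + 1·1/12 + 0·1/6
 = 25/6 + 8/3 + 9/4 + 2/3 + 1/12 + 0
 = 59/6

9.8333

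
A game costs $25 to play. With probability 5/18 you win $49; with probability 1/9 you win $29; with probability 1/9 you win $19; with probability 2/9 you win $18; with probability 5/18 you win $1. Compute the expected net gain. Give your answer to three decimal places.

-1.778

E[payout] = 49·5/18 + 29·1/9 + 19·1/9 + 18·2/9 + 1·5/18
 = 245/18 + 29/9 + 19/9 + 4 + 5/18
 = 209/9
Net = 209/9 - 25 = -16/9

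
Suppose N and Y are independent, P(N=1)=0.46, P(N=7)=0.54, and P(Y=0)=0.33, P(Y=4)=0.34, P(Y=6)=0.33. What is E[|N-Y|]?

E[|N-Y|] = Σ_n Σ_y |n-y| · P(N=n)P(Y=y)
 = 1·0.1518 + 3·0.1564 + 5·0.1518 + 7·0.1782 + 3·0.1836 + 1·0.1782
 = 0.1518 + 0.4692 + 0.759 + 1.2474 + 0.5508 + 0.1782
 = 3.3564

3.3564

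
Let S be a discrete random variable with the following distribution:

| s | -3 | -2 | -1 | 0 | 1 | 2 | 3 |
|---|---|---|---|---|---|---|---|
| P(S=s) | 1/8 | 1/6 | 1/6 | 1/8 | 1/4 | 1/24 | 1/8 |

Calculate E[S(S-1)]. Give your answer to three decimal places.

3.667

E[S(S-1)] = Σ s(s-1)·P(S=s)
 = 12·1/8 + 6·1/6 + 2·1/6 + 0·1/8 + 0·1/4 + 2·1/24 + 6·1/8
 = 3/2 + 1 + 1/3 + 0 + 0 + 1/12 + 3/4
 = 11/3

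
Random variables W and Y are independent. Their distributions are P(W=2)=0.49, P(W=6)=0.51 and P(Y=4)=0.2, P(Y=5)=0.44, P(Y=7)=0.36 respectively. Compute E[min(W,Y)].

3.6116

E[min(W,Y)] = Σ_w Σ_y min(w,y) · P(W=w)P(Y=y)
 = 2·0.098 + 2·0.2156 + 2·0.1764 + 4·0.102 + 5·0.2244 + 6·0.1836
 = 0.196 + 0.4312 + 0.3528 + 0.408 + 1.122 + 1.1016
 = 3.6116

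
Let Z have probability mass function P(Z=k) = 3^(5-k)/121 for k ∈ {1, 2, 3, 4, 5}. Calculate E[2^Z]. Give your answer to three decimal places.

3.488

E[2^Z] = Σ 2^z·P(Z=z)
 = 2·81/121 + 4·27/121 + 8·9/121 + 16·3/121 + 32·1/121
 = 162/121 + 108/121 + 72/121 + 48/121 + 32/121
 = 422/121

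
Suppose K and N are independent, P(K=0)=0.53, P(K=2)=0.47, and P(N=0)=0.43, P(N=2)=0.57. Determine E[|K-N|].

E[|K-N|] = Σ_k Σ_n |k-n| · P(K=k)P(N=n)
 = 0·0.2279 + 2·0.3021 + 2·0.2021 + 0·0.2679
 = 0 + 0.6042 + 0.4042 + 0
 = 1.0084

1.0084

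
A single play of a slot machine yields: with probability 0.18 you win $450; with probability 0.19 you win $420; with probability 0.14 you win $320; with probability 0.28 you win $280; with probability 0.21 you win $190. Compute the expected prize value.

E[payout] = 450·0.18 + 420·0.19 + 320·0.14 + 280·0.28 + 190·0.21
 = 81 + 79.8 + 44.8 + 78.4 + 39.9
 = 323.9

323.9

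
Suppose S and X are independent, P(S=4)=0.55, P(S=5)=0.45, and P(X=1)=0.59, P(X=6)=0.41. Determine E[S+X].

7.5

E[S+X] = Σ_s Σ_x (s+x) · P(S=s)P(X=x)
 = 5·0.3245 + 10·0.2255 + 6·0.2655 + 11·0.1845
 = 1.6225 + 2.255 + 1.593 + 2.0295
 = 7.5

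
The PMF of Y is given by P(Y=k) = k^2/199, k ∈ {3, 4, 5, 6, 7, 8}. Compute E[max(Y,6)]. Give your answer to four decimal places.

6.8894

E[max(Y,6)] = Σ max(y,6)·P(Y=y)
 = 6·9/199 + 6·16/199 + 6·25/199 + 6·36/199 + 7·49/199 + 8·64/199
 = 54/199 + 96/199 + 150/199 + 216/199 + 343/199 + 512/199
 = 1371/199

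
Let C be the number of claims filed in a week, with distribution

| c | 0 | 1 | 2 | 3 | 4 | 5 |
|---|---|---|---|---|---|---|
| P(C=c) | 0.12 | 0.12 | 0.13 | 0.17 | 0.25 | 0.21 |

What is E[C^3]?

E[C^3] = Σ c^3·P(C=c)
 = 0·0.12 + 1·0.12 + 8·0.13 + 27·0.17 + 64·0.25 + 125·0.21
 = 0 + 0.12 + 1.04 + 4.59 + 16 + 26.25
 = 48

48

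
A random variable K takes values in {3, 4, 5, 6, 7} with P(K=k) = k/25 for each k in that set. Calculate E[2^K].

61.12

E[2^K] = Σ 2^k·P(K=k)
 = 8·3/25 + 16·4/25 + 32·1/5 + 64·6/25 + 128·7/25
 = 24/25 + 64/25 + 32/5 + 384/25 + 896/25
 = 1528/25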